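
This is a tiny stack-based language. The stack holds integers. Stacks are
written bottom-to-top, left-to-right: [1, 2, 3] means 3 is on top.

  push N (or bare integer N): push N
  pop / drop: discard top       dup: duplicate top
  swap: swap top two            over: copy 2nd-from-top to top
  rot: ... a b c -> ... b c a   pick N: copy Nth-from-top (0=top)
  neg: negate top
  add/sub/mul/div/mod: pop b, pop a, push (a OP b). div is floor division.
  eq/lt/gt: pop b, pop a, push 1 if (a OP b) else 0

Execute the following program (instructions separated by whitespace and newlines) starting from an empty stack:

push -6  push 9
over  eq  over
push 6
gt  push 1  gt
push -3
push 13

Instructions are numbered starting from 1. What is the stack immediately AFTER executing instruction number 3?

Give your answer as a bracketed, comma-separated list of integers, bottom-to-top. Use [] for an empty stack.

Answer: [-6, 9, -6]

Derivation:
Step 1 ('push -6'): [-6]
Step 2 ('push 9'): [-6, 9]
Step 3 ('over'): [-6, 9, -6]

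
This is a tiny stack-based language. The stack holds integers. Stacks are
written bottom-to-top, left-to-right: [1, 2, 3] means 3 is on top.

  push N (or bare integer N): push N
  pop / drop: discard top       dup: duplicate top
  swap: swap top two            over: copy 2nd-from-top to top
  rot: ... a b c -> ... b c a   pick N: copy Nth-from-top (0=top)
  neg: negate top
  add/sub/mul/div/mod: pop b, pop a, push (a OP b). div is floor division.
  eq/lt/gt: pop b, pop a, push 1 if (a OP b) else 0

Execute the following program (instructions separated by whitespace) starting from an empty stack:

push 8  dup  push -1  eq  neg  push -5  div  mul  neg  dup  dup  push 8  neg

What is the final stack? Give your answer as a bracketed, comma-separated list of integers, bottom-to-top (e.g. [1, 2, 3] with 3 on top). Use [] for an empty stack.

Answer: [0, 0, 0, -8]

Derivation:
After 'push 8': [8]
After 'dup': [8, 8]
After 'push -1': [8, 8, -1]
After 'eq': [8, 0]
After 'neg': [8, 0]
After 'push -5': [8, 0, -5]
After 'div': [8, 0]
After 'mul': [0]
After 'neg': [0]
After 'dup': [0, 0]
After 'dup': [0, 0, 0]
After 'push 8': [0, 0, 0, 8]
After 'neg': [0, 0, 0, -8]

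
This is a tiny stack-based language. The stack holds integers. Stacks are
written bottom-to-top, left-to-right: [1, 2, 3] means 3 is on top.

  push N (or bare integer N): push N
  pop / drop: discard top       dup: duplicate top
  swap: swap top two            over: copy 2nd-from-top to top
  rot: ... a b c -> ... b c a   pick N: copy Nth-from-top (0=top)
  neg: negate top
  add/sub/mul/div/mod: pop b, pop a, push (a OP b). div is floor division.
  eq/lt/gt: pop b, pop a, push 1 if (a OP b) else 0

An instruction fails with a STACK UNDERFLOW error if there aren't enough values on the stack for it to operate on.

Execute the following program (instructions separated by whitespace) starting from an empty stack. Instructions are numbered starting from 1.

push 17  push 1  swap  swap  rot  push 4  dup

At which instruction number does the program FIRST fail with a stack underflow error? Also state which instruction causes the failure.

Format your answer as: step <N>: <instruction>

Answer: step 5: rot

Derivation:
Step 1 ('push 17'): stack = [17], depth = 1
Step 2 ('push 1'): stack = [17, 1], depth = 2
Step 3 ('swap'): stack = [1, 17], depth = 2
Step 4 ('swap'): stack = [17, 1], depth = 2
Step 5 ('rot'): needs 3 value(s) but depth is 2 — STACK UNDERFLOW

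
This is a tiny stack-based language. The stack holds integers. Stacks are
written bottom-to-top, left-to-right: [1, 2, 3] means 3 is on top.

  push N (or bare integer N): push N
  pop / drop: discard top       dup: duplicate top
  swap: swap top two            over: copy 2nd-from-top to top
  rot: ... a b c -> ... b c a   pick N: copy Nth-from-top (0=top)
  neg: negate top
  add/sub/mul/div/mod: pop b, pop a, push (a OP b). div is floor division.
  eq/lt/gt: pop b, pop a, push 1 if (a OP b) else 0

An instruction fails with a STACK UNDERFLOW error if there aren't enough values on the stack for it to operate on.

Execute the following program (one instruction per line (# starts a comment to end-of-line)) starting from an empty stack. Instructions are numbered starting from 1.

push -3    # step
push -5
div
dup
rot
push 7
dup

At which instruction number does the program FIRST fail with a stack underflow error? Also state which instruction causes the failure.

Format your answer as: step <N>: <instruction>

Step 1 ('push -3'): stack = [-3], depth = 1
Step 2 ('push -5'): stack = [-3, -5], depth = 2
Step 3 ('div'): stack = [0], depth = 1
Step 4 ('dup'): stack = [0, 0], depth = 2
Step 5 ('rot'): needs 3 value(s) but depth is 2 — STACK UNDERFLOW

Answer: step 5: rot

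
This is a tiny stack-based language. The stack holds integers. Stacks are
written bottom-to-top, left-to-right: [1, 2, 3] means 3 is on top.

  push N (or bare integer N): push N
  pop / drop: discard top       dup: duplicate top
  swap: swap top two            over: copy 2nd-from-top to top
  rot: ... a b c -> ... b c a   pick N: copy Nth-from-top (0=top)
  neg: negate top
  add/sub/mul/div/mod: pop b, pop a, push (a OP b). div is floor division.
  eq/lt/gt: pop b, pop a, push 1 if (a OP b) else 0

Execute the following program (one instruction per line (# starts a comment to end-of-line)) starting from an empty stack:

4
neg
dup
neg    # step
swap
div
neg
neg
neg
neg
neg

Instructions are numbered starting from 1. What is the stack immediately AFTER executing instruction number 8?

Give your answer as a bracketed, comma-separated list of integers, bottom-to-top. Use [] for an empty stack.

Answer: [-1]

Derivation:
Step 1 ('4'): [4]
Step 2 ('neg'): [-4]
Step 3 ('dup'): [-4, -4]
Step 4 ('neg'): [-4, 4]
Step 5 ('swap'): [4, -4]
Step 6 ('div'): [-1]
Step 7 ('neg'): [1]
Step 8 ('neg'): [-1]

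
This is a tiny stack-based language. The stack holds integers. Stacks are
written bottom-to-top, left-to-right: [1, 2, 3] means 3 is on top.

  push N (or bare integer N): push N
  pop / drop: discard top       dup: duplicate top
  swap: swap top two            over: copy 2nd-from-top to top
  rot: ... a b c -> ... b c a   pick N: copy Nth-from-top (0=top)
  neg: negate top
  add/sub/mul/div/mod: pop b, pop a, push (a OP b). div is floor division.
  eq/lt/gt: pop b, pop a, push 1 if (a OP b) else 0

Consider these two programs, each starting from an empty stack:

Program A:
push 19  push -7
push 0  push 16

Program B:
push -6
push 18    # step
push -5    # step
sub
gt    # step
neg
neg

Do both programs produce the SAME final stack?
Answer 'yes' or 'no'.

Answer: no

Derivation:
Program A trace:
  After 'push 19': [19]
  After 'push -7': [19, -7]
  After 'push 0': [19, -7, 0]
  After 'push 16': [19, -7, 0, 16]
Program A final stack: [19, -7, 0, 16]

Program B trace:
  After 'push -6': [-6]
  After 'push 18': [-6, 18]
  After 'push -5': [-6, 18, -5]
  After 'sub': [-6, 23]
  After 'gt': [0]
  After 'neg': [0]
  After 'neg': [0]
Program B final stack: [0]
Same: no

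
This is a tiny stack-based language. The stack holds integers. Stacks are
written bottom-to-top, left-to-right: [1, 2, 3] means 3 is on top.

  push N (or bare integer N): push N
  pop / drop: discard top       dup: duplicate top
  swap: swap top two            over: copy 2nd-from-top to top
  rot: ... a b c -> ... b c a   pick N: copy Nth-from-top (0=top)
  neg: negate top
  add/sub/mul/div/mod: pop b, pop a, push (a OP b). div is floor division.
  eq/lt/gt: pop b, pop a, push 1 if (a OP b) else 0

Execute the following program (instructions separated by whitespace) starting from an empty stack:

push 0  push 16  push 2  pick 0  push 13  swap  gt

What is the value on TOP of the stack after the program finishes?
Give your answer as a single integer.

Answer: 1

Derivation:
After 'push 0': [0]
After 'push 16': [0, 16]
After 'push 2': [0, 16, 2]
After 'pick 0': [0, 16, 2, 2]
After 'push 13': [0, 16, 2, 2, 13]
After 'swap': [0, 16, 2, 13, 2]
After 'gt': [0, 16, 2, 1]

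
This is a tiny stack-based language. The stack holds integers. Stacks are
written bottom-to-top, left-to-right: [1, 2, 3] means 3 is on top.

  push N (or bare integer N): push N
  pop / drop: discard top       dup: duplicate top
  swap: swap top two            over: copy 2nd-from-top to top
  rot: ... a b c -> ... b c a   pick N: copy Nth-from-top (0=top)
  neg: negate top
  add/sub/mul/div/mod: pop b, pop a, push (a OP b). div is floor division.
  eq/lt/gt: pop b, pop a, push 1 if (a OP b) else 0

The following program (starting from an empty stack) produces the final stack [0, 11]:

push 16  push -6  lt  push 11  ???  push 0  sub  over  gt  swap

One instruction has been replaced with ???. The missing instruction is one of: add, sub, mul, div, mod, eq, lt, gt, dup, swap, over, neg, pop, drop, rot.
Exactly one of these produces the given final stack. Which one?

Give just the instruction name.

Answer: swap

Derivation:
Stack before ???: [0, 11]
Stack after ???:  [11, 0]
The instruction that transforms [0, 11] -> [11, 0] is: swap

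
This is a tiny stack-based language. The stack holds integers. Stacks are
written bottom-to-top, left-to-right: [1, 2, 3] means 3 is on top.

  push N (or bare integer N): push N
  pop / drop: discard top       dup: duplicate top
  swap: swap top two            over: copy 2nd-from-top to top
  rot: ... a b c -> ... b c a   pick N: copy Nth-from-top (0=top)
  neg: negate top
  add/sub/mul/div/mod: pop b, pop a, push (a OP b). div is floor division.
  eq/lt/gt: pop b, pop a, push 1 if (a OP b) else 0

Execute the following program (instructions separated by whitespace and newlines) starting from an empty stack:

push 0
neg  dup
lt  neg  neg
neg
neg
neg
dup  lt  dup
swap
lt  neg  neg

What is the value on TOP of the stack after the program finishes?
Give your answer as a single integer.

After 'push 0': [0]
After 'neg': [0]
After 'dup': [0, 0]
After 'lt': [0]
After 'neg': [0]
After 'neg': [0]
After 'neg': [0]
After 'neg': [0]
After 'neg': [0]
After 'dup': [0, 0]
After 'lt': [0]
After 'dup': [0, 0]
After 'swap': [0, 0]
After 'lt': [0]
After 'neg': [0]
After 'neg': [0]

Answer: 0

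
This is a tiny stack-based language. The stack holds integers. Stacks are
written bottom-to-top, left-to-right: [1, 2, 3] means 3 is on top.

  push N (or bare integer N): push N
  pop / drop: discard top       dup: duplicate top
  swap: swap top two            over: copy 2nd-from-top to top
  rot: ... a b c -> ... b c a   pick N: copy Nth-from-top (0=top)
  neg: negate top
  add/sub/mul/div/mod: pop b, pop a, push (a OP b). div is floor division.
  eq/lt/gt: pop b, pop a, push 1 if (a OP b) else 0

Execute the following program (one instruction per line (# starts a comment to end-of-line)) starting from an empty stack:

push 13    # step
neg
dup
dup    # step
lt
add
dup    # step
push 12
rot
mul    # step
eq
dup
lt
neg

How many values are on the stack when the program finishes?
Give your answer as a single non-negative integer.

Answer: 1

Derivation:
After 'push 13': stack = [13] (depth 1)
After 'neg': stack = [-13] (depth 1)
After 'dup': stack = [-13, -13] (depth 2)
After 'dup': stack = [-13, -13, -13] (depth 3)
After 'lt': stack = [-13, 0] (depth 2)
After 'add': stack = [-13] (depth 1)
After 'dup': stack = [-13, -13] (depth 2)
After 'push 12': stack = [-13, -13, 12] (depth 3)
After 'rot': stack = [-13, 12, -13] (depth 3)
After 'mul': stack = [-13, -156] (depth 2)
After 'eq': stack = [0] (depth 1)
After 'dup': stack = [0, 0] (depth 2)
After 'lt': stack = [0] (depth 1)
After 'neg': stack = [0] (depth 1)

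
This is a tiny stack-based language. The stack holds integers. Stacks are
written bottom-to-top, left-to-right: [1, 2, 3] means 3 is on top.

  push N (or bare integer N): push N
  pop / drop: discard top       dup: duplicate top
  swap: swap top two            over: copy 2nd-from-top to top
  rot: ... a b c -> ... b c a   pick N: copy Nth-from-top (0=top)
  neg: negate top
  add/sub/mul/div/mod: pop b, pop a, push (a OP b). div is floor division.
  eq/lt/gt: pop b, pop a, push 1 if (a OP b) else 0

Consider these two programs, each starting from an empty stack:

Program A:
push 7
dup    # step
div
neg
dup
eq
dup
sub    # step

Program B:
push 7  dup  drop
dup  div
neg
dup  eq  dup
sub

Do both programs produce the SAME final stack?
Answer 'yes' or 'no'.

Answer: yes

Derivation:
Program A trace:
  After 'push 7': [7]
  After 'dup': [7, 7]
  After 'div': [1]
  After 'neg': [-1]
  After 'dup': [-1, -1]
  After 'eq': [1]
  After 'dup': [1, 1]
  After 'sub': [0]
Program A final stack: [0]

Program B trace:
  After 'push 7': [7]
  After 'dup': [7, 7]
  After 'drop': [7]
  After 'dup': [7, 7]
  After 'div': [1]
  After 'neg': [-1]
  After 'dup': [-1, -1]
  After 'eq': [1]
  After 'dup': [1, 1]
  After 'sub': [0]
Program B final stack: [0]
Same: yes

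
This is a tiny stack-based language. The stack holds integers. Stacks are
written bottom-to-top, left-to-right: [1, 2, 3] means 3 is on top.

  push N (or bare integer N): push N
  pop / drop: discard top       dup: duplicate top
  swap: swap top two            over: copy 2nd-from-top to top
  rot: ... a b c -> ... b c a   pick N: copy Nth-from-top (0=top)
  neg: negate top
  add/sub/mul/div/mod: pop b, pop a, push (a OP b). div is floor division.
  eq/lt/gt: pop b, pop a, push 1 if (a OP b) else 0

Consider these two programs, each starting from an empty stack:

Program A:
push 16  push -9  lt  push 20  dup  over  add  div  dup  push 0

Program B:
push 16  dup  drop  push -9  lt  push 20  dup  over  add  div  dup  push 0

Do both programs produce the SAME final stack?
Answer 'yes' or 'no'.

Program A trace:
  After 'push 16': [16]
  After 'push -9': [16, -9]
  After 'lt': [0]
  After 'push 20': [0, 20]
  After 'dup': [0, 20, 20]
  After 'over': [0, 20, 20, 20]
  After 'add': [0, 20, 40]
  After 'div': [0, 0]
  After 'dup': [0, 0, 0]
  After 'push 0': [0, 0, 0, 0]
Program A final stack: [0, 0, 0, 0]

Program B trace:
  After 'push 16': [16]
  After 'dup': [16, 16]
  After 'drop': [16]
  After 'push -9': [16, -9]
  After 'lt': [0]
  After 'push 20': [0, 20]
  After 'dup': [0, 20, 20]
  After 'over': [0, 20, 20, 20]
  After 'add': [0, 20, 40]
  After 'div': [0, 0]
  After 'dup': [0, 0, 0]
  After 'push 0': [0, 0, 0, 0]
Program B final stack: [0, 0, 0, 0]
Same: yes

Answer: yes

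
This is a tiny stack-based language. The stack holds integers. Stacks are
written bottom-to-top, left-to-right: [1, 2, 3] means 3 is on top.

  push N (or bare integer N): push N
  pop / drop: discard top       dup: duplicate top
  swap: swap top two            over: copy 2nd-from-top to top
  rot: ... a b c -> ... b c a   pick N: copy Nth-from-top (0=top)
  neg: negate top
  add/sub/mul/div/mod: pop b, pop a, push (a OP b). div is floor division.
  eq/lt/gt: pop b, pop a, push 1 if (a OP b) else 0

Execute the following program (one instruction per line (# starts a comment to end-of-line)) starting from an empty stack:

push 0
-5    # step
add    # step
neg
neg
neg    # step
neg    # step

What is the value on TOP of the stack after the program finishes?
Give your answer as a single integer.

After 'push 0': [0]
After 'push -5': [0, -5]
After 'add': [-5]
After 'neg': [5]
After 'neg': [-5]
After 'neg': [5]
After 'neg': [-5]

Answer: -5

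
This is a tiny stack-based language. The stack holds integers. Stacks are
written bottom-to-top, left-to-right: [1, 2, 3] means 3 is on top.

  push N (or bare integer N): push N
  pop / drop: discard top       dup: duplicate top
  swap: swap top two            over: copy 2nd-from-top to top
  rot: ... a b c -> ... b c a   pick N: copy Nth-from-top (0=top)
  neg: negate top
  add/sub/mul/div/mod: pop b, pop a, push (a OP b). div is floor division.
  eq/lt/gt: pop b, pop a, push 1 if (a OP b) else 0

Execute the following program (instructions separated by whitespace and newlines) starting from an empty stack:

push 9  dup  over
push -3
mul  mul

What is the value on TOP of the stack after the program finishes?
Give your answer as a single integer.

After 'push 9': [9]
After 'dup': [9, 9]
After 'over': [9, 9, 9]
After 'push -3': [9, 9, 9, -3]
After 'mul': [9, 9, -27]
After 'mul': [9, -243]

Answer: -243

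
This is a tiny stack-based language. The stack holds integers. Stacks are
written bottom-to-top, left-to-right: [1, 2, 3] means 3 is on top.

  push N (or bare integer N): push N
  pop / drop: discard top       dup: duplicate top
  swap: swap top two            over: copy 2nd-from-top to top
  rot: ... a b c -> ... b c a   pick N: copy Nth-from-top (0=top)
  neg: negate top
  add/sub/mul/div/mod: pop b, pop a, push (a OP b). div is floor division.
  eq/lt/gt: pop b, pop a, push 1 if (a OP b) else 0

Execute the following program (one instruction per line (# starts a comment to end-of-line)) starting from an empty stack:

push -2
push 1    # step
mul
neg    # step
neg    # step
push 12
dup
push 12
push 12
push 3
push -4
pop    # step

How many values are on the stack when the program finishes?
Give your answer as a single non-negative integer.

After 'push -2': stack = [-2] (depth 1)
After 'push 1': stack = [-2, 1] (depth 2)
After 'mul': stack = [-2] (depth 1)
After 'neg': stack = [2] (depth 1)
After 'neg': stack = [-2] (depth 1)
After 'push 12': stack = [-2, 12] (depth 2)
After 'dup': stack = [-2, 12, 12] (depth 3)
After 'push 12': stack = [-2, 12, 12, 12] (depth 4)
After 'push 12': stack = [-2, 12, 12, 12, 12] (depth 5)
After 'push 3': stack = [-2, 12, 12, 12, 12, 3] (depth 6)
After 'push -4': stack = [-2, 12, 12, 12, 12, 3, -4] (depth 7)
After 'pop': stack = [-2, 12, 12, 12, 12, 3] (depth 6)

Answer: 6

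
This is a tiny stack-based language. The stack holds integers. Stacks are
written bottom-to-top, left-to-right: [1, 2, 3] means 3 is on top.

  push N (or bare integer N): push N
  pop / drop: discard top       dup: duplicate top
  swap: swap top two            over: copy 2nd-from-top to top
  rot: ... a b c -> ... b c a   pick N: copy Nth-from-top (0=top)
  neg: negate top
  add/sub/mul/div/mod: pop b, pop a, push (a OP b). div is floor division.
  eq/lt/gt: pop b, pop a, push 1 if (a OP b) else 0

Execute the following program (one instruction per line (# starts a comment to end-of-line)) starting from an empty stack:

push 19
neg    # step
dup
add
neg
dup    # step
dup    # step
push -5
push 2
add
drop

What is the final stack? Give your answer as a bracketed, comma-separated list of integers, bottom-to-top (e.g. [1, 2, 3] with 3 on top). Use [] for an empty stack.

Answer: [38, 38, 38]

Derivation:
After 'push 19': [19]
After 'neg': [-19]
After 'dup': [-19, -19]
After 'add': [-38]
After 'neg': [38]
After 'dup': [38, 38]
After 'dup': [38, 38, 38]
After 'push -5': [38, 38, 38, -5]
After 'push 2': [38, 38, 38, -5, 2]
After 'add': [38, 38, 38, -3]
After 'drop': [38, 38, 38]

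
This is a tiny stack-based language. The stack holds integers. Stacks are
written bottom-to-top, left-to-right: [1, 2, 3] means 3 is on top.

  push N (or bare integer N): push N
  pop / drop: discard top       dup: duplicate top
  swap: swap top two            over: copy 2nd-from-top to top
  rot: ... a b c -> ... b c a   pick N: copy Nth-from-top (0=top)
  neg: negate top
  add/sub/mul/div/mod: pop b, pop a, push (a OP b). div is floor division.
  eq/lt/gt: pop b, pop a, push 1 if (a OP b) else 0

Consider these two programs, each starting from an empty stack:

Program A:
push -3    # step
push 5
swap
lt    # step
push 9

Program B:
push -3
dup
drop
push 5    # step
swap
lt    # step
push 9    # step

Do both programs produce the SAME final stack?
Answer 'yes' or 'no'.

Answer: yes

Derivation:
Program A trace:
  After 'push -3': [-3]
  After 'push 5': [-3, 5]
  After 'swap': [5, -3]
  After 'lt': [0]
  After 'push 9': [0, 9]
Program A final stack: [0, 9]

Program B trace:
  After 'push -3': [-3]
  After 'dup': [-3, -3]
  After 'drop': [-3]
  After 'push 5': [-3, 5]
  After 'swap': [5, -3]
  After 'lt': [0]
  After 'push 9': [0, 9]
Program B final stack: [0, 9]
Same: yes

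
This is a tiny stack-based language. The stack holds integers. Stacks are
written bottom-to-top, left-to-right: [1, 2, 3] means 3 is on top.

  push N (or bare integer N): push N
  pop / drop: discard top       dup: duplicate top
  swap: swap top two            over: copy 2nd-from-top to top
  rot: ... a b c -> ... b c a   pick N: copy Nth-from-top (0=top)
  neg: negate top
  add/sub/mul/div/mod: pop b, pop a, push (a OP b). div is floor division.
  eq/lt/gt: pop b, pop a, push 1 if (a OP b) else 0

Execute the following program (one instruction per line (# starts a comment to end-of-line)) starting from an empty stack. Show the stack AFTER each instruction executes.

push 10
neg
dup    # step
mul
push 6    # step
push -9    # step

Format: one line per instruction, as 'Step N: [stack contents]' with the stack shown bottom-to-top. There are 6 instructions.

Step 1: [10]
Step 2: [-10]
Step 3: [-10, -10]
Step 4: [100]
Step 5: [100, 6]
Step 6: [100, 6, -9]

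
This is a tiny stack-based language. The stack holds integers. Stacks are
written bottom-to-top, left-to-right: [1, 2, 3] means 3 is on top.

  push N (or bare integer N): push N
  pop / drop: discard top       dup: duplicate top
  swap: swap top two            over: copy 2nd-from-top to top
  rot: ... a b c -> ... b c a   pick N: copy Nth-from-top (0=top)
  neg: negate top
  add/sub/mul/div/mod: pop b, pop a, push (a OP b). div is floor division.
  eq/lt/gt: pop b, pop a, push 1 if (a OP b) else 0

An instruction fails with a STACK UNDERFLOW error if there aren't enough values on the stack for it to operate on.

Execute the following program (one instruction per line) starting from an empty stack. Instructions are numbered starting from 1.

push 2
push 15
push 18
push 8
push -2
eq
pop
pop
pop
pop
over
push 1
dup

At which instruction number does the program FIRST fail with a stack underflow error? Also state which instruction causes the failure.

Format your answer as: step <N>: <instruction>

Step 1 ('push 2'): stack = [2], depth = 1
Step 2 ('push 15'): stack = [2, 15], depth = 2
Step 3 ('push 18'): stack = [2, 15, 18], depth = 3
Step 4 ('push 8'): stack = [2, 15, 18, 8], depth = 4
Step 5 ('push -2'): stack = [2, 15, 18, 8, -2], depth = 5
Step 6 ('eq'): stack = [2, 15, 18, 0], depth = 4
Step 7 ('pop'): stack = [2, 15, 18], depth = 3
Step 8 ('pop'): stack = [2, 15], depth = 2
Step 9 ('pop'): stack = [2], depth = 1
Step 10 ('pop'): stack = [], depth = 0
Step 11 ('over'): needs 2 value(s) but depth is 0 — STACK UNDERFLOW

Answer: step 11: over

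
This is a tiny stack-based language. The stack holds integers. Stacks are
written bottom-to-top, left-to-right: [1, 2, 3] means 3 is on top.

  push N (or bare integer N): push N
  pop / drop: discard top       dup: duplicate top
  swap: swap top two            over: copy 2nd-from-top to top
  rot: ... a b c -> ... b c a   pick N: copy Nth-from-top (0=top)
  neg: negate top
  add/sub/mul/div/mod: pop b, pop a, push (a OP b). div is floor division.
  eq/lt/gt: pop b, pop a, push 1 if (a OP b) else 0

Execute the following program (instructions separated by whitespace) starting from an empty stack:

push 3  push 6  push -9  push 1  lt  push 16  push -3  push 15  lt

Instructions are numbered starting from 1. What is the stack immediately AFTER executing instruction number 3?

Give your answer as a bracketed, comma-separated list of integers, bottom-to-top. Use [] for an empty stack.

Answer: [3, 6, -9]

Derivation:
Step 1 ('push 3'): [3]
Step 2 ('push 6'): [3, 6]
Step 3 ('push -9'): [3, 6, -9]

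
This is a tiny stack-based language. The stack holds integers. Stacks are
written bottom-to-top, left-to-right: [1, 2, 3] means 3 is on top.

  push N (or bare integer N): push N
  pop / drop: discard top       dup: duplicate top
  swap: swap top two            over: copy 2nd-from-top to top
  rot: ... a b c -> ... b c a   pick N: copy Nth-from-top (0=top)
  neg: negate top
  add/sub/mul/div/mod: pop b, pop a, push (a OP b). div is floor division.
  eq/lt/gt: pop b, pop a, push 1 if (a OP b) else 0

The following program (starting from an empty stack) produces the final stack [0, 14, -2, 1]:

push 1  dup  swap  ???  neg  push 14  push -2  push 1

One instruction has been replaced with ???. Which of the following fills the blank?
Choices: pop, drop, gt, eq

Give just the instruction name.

Stack before ???: [1, 1]
Stack after ???:  [0]
Checking each choice:
  pop: produces [-1, 14, -2, 1]
  drop: produces [-1, 14, -2, 1]
  gt: MATCH
  eq: produces [-1, 14, -2, 1]


Answer: gt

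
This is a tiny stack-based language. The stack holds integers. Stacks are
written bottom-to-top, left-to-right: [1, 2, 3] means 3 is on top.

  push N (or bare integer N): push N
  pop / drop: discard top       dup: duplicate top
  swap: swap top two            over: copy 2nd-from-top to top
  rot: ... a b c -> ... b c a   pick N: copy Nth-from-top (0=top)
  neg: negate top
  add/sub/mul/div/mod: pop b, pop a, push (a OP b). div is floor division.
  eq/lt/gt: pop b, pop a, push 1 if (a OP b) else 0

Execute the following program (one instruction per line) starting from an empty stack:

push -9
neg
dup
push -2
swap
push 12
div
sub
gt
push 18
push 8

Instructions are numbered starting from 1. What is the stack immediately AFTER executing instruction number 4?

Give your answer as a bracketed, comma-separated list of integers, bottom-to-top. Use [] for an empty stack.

Answer: [9, 9, -2]

Derivation:
Step 1 ('push -9'): [-9]
Step 2 ('neg'): [9]
Step 3 ('dup'): [9, 9]
Step 4 ('push -2'): [9, 9, -2]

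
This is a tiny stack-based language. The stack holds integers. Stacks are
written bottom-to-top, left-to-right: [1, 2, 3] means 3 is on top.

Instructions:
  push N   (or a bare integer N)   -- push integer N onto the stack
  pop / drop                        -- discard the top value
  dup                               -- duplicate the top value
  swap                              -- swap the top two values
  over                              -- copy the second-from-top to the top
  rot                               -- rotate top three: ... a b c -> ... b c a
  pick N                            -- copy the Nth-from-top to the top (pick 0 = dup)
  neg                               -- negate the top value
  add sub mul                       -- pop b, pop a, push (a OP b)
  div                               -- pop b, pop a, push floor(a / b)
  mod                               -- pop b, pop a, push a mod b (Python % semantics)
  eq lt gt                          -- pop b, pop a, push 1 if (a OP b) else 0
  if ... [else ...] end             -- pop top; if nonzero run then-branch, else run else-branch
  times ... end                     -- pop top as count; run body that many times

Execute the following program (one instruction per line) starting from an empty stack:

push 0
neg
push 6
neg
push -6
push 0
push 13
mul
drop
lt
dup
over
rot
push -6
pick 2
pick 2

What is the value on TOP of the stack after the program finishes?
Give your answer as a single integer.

Answer: 0

Derivation:
After 'push 0': [0]
After 'neg': [0]
After 'push 6': [0, 6]
After 'neg': [0, -6]
After 'push -6': [0, -6, -6]
After 'push 0': [0, -6, -6, 0]
After 'push 13': [0, -6, -6, 0, 13]
After 'mul': [0, -6, -6, 0]
After 'drop': [0, -6, -6]
After 'lt': [0, 0]
After 'dup': [0, 0, 0]
After 'over': [0, 0, 0, 0]
After 'rot': [0, 0, 0, 0]
After 'push -6': [0, 0, 0, 0, -6]
After 'pick 2': [0, 0, 0, 0, -6, 0]
After 'pick 2': [0, 0, 0, 0, -6, 0, 0]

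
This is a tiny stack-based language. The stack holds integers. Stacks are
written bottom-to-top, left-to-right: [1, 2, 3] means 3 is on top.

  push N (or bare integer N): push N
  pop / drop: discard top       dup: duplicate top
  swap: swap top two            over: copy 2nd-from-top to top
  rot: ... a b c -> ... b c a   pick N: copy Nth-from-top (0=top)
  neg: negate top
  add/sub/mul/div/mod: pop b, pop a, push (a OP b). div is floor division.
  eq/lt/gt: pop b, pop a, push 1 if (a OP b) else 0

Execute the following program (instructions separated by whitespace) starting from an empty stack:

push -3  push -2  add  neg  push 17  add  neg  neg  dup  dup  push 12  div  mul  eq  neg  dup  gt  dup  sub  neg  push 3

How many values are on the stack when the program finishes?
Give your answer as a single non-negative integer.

Answer: 2

Derivation:
After 'push -3': stack = [-3] (depth 1)
After 'push -2': stack = [-3, -2] (depth 2)
After 'add': stack = [-5] (depth 1)
After 'neg': stack = [5] (depth 1)
After 'push 17': stack = [5, 17] (depth 2)
After 'add': stack = [22] (depth 1)
After 'neg': stack = [-22] (depth 1)
After 'neg': stack = [22] (depth 1)
After 'dup': stack = [22, 22] (depth 2)
After 'dup': stack = [22, 22, 22] (depth 3)
  ...
After 'div': stack = [22, 22, 1] (depth 3)
After 'mul': stack = [22, 22] (depth 2)
After 'eq': stack = [1] (depth 1)
After 'neg': stack = [-1] (depth 1)
After 'dup': stack = [-1, -1] (depth 2)
After 'gt': stack = [0] (depth 1)
After 'dup': stack = [0, 0] (depth 2)
After 'sub': stack = [0] (depth 1)
After 'neg': stack = [0] (depth 1)
After 'push 3': stack = [0, 3] (depth 2)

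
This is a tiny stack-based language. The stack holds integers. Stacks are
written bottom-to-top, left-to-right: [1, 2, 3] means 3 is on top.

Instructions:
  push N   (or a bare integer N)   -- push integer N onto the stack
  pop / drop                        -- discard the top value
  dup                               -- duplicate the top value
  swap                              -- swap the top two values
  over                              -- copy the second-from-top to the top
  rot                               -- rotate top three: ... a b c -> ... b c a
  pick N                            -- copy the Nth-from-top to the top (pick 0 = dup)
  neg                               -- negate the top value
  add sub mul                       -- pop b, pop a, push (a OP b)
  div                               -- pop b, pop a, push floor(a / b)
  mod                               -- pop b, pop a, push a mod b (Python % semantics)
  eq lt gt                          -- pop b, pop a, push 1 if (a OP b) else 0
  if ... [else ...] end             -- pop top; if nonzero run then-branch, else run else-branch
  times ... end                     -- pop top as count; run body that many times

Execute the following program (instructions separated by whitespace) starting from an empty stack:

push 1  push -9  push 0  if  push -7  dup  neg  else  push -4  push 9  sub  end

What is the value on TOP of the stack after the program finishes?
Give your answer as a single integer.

Answer: -13

Derivation:
After 'push 1': [1]
After 'push -9': [1, -9]
After 'push 0': [1, -9, 0]
After 'if': [1, -9]
After 'push -4': [1, -9, -4]
After 'push 9': [1, -9, -4, 9]
After 'sub': [1, -9, -13]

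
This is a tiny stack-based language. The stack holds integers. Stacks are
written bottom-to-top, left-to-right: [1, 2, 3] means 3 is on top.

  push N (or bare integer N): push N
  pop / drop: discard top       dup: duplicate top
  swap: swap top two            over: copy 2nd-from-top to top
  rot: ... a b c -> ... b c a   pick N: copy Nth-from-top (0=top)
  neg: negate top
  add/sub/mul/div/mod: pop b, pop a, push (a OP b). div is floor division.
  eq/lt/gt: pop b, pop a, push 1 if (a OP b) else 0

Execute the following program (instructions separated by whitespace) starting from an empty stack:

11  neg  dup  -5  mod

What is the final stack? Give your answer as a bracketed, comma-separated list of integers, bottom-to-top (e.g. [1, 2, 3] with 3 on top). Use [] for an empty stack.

Answer: [-11, -1]

Derivation:
After 'push 11': [11]
After 'neg': [-11]
After 'dup': [-11, -11]
After 'push -5': [-11, -11, -5]
After 'mod': [-11, -1]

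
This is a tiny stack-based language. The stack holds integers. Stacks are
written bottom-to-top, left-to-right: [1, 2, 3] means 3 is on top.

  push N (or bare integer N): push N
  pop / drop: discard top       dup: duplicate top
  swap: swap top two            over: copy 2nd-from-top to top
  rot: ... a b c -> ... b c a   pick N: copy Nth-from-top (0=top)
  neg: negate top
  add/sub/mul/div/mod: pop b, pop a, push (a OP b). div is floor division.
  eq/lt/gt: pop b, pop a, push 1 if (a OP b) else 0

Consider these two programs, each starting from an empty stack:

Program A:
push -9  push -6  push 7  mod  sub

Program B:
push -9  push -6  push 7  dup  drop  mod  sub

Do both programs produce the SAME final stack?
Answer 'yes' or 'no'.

Answer: yes

Derivation:
Program A trace:
  After 'push -9': [-9]
  After 'push -6': [-9, -6]
  After 'push 7': [-9, -6, 7]
  After 'mod': [-9, 1]
  After 'sub': [-10]
Program A final stack: [-10]

Program B trace:
  After 'push -9': [-9]
  After 'push -6': [-9, -6]
  After 'push 7': [-9, -6, 7]
  After 'dup': [-9, -6, 7, 7]
  After 'drop': [-9, -6, 7]
  After 'mod': [-9, 1]
  After 'sub': [-10]
Program B final stack: [-10]
Same: yes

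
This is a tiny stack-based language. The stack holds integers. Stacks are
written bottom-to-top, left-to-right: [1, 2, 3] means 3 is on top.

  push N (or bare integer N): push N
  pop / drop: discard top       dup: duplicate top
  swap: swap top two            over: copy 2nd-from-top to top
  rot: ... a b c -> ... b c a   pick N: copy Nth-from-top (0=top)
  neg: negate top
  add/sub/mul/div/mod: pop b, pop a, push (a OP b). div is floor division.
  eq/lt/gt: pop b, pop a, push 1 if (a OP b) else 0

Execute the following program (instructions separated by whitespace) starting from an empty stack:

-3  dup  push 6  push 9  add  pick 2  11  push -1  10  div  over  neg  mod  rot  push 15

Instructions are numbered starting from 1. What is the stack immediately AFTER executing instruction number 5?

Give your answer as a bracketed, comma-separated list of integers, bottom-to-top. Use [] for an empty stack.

Answer: [-3, -3, 15]

Derivation:
Step 1 ('-3'): [-3]
Step 2 ('dup'): [-3, -3]
Step 3 ('push 6'): [-3, -3, 6]
Step 4 ('push 9'): [-3, -3, 6, 9]
Step 5 ('add'): [-3, -3, 15]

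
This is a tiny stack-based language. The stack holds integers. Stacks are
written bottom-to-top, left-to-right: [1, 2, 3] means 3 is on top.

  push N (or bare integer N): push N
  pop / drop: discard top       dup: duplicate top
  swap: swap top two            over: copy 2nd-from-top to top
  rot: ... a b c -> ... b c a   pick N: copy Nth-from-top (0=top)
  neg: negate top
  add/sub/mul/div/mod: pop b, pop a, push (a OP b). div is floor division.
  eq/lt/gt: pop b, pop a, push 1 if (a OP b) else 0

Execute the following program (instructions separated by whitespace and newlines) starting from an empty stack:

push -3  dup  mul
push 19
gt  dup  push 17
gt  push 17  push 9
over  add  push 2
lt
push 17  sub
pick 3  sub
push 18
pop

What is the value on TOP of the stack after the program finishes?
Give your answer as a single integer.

Answer: -17

Derivation:
After 'push -3': [-3]
After 'dup': [-3, -3]
After 'mul': [9]
After 'push 19': [9, 19]
After 'gt': [0]
After 'dup': [0, 0]
After 'push 17': [0, 0, 17]
After 'gt': [0, 0]
After 'push 17': [0, 0, 17]
After 'push 9': [0, 0, 17, 9]
After 'over': [0, 0, 17, 9, 17]
After 'add': [0, 0, 17, 26]
After 'push 2': [0, 0, 17, 26, 2]
After 'lt': [0, 0, 17, 0]
After 'push 17': [0, 0, 17, 0, 17]
After 'sub': [0, 0, 17, -17]
After 'pick 3': [0, 0, 17, -17, 0]
After 'sub': [0, 0, 17, -17]
After 'push 18': [0, 0, 17, -17, 18]
After 'pop': [0, 0, 17, -17]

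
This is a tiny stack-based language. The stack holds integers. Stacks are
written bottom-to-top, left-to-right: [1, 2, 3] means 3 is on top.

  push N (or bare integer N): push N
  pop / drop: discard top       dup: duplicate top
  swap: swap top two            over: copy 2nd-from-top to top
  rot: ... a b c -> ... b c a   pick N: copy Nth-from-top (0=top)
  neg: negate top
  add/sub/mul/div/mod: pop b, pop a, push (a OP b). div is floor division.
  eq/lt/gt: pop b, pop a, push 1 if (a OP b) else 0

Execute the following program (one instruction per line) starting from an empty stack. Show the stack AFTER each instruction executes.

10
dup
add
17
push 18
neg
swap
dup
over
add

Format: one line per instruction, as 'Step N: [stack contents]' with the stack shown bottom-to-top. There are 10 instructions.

Step 1: [10]
Step 2: [10, 10]
Step 3: [20]
Step 4: [20, 17]
Step 5: [20, 17, 18]
Step 6: [20, 17, -18]
Step 7: [20, -18, 17]
Step 8: [20, -18, 17, 17]
Step 9: [20, -18, 17, 17, 17]
Step 10: [20, -18, 17, 34]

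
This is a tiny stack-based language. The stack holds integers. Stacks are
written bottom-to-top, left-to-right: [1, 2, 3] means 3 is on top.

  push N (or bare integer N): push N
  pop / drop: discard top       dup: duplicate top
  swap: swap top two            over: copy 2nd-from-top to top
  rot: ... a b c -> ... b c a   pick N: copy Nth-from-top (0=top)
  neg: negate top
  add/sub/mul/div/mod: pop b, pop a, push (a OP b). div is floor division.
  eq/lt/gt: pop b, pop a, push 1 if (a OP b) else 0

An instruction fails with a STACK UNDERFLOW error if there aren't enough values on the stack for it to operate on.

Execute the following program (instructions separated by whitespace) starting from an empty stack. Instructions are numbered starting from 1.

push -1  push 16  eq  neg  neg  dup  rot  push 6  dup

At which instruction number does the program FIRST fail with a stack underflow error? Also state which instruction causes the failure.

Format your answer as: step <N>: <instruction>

Answer: step 7: rot

Derivation:
Step 1 ('push -1'): stack = [-1], depth = 1
Step 2 ('push 16'): stack = [-1, 16], depth = 2
Step 3 ('eq'): stack = [0], depth = 1
Step 4 ('neg'): stack = [0], depth = 1
Step 5 ('neg'): stack = [0], depth = 1
Step 6 ('dup'): stack = [0, 0], depth = 2
Step 7 ('rot'): needs 3 value(s) but depth is 2 — STACK UNDERFLOW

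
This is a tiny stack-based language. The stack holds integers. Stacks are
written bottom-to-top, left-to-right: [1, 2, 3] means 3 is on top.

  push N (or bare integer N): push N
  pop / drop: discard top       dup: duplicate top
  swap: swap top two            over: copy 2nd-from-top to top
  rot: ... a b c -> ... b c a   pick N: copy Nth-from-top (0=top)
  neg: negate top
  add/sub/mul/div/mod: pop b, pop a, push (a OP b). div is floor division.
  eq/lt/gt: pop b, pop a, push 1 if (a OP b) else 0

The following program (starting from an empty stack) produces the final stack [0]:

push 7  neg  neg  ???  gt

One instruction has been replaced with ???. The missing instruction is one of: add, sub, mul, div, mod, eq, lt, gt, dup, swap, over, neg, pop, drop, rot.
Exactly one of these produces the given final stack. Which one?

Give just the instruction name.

Stack before ???: [7]
Stack after ???:  [7, 7]
The instruction that transforms [7] -> [7, 7] is: dup

Answer: dup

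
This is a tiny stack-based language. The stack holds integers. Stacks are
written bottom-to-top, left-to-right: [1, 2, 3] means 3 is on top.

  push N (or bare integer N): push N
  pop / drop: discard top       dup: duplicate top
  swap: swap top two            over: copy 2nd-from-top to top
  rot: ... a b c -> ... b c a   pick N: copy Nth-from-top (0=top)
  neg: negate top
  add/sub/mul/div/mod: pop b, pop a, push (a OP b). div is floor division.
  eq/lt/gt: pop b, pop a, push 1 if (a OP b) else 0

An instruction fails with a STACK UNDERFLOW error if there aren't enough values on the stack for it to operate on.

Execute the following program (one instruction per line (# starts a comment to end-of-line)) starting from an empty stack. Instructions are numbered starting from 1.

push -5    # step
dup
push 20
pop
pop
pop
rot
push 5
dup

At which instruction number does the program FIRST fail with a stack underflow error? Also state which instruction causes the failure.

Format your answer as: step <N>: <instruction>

Step 1 ('push -5'): stack = [-5], depth = 1
Step 2 ('dup'): stack = [-5, -5], depth = 2
Step 3 ('push 20'): stack = [-5, -5, 20], depth = 3
Step 4 ('pop'): stack = [-5, -5], depth = 2
Step 5 ('pop'): stack = [-5], depth = 1
Step 6 ('pop'): stack = [], depth = 0
Step 7 ('rot'): needs 3 value(s) but depth is 0 — STACK UNDERFLOW

Answer: step 7: rot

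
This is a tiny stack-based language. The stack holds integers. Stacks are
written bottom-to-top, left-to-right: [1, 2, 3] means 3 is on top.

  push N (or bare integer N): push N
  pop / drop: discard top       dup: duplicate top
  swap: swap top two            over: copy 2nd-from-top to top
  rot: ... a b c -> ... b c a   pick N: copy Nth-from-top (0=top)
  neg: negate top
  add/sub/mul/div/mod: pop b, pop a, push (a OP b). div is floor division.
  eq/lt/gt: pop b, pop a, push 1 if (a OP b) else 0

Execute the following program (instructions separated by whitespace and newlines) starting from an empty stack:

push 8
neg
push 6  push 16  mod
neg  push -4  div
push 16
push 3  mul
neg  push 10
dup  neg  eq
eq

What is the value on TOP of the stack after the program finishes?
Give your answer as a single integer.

Answer: 0

Derivation:
After 'push 8': [8]
After 'neg': [-8]
After 'push 6': [-8, 6]
After 'push 16': [-8, 6, 16]
After 'mod': [-8, 6]
After 'neg': [-8, -6]
After 'push -4': [-8, -6, -4]
After 'div': [-8, 1]
After 'push 16': [-8, 1, 16]
After 'push 3': [-8, 1, 16, 3]
After 'mul': [-8, 1, 48]
After 'neg': [-8, 1, -48]
After 'push 10': [-8, 1, -48, 10]
After 'dup': [-8, 1, -48, 10, 10]
After 'neg': [-8, 1, -48, 10, -10]
After 'eq': [-8, 1, -48, 0]
After 'eq': [-8, 1, 0]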